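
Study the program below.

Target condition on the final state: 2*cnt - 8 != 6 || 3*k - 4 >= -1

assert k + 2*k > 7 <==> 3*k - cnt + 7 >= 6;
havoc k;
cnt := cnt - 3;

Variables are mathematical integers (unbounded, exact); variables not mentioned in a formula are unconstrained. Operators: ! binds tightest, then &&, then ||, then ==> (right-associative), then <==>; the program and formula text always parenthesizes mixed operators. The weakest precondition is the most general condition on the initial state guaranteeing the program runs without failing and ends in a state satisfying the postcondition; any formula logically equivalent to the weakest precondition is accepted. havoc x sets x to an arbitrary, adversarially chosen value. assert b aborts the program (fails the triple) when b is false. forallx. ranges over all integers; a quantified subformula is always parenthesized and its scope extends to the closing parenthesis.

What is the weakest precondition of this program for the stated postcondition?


Working backward. After the program, the postcondition 2*cnt - 8 != 6 || 3*k - 4 >= -1 must hold; in canonical form it is 2*cnt != 14 || 3*k >= 3.
Before cnt := cnt - 3: 2*cnt != 20 || 3*k >= 3
Before havoc k: forall k_1. (2*cnt != 20 || 3*k_1 >= 3)
Before assert k + 2*k > 7 <==> 3*k - cnt + 7 >= 6: (3*k > 7 <==> 3*k >= cnt - 1) && (forall k_1. (2*cnt != 20 || 3*k_1 >= 3))
Answer: WP = (3*k > 7 <==> 3*k >= cnt - 1) && (forall k_1. (2*cnt != 20 || 3*k_1 >= 3))


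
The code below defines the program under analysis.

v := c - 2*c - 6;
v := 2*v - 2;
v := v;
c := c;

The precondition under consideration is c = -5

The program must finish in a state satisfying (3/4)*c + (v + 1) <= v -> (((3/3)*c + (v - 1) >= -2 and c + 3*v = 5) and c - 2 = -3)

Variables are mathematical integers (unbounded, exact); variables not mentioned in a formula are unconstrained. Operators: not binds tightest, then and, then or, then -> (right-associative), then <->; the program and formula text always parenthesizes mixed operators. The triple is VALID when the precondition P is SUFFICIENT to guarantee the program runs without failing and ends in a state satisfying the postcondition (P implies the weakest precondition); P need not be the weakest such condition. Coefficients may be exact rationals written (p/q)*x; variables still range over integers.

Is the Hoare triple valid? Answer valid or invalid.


Working backward. After the program, the postcondition (3/4)*c + (v + 1) <= v -> (((3/3)*c + (v - 1) >= -2 and c + 3*v = 5) and c - 2 = -3) must hold; in canonical form it is (3/4)*c <= -1 -> (c + v >= -1 and c + 3*v = 5 and c = -1).
Before c := c: (3/4)*c <= -1 -> (c + v >= -1 and c + 3*v = 5 and c = -1)
Before v := v: (3/4)*c <= -1 -> (c + v >= -1 and c + 3*v = 5 and c = -1)
Before v := 2*v - 2: (3/4)*c <= -1 -> (c + 2*v >= 1 and c + 6*v = 11 and c = -1)
Before v := c - 2*c - 6: (3/4)*c <= -1 -> (c <= -13 and 5*c = -47 and c = -1)
The weakest precondition is (3/4)*c <= -1 -> (c <= -13 and 5*c = -47 and c = -1).
Check whether c = -5 implies it.
Countermodel: at the initial state c = -5, the precondition holds but the weakest precondition fails.
Answer: invalid


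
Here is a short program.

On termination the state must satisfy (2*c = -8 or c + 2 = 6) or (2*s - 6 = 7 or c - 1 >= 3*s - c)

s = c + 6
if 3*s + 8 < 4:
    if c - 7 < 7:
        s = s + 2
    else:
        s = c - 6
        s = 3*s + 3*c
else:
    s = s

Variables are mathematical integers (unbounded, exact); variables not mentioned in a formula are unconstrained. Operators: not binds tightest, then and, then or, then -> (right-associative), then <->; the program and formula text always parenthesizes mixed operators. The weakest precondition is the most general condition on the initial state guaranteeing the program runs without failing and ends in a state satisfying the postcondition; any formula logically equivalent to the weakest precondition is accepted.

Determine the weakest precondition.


Working backward. After the program, the postcondition (2*c = -8 or c + 2 = 6) or (2*s - 6 = 7 or c - 1 >= 3*s - c) must hold; in canonical form it is 2*c = -8 or c = 4 or 2*s = 13 or 2*c >= 3*s + 1.
Then branch requires (c < 14 -> (2*c = -8 or c = 4 or 2*s = 9 or 2*c >= 3*s + 7)) and ((not (c < 14)) -> (2*c = -8 or c = 4 or 12*c = 49 or 16*c <= 53)); else branch requires 2*c = -8 or c = 4 or 2*s = 13 or 2*c >= 3*s + 1.
Before the if: (3*s < -4 -> ((c < 14 -> (2*c = -8 or c = 4 or 2*s = 9 or 2*c >= 3*s + 7)) and ((not (c < 14)) -> (2*c = -8 or c = 4 or 12*c = 49 or 16*c <= 53)))) and ((not (3*s < -4)) -> (2*c = -8 or c = 4 or 2*s = 13 or 2*c >= 3*s + 1))
Before s := c + 6: (3*c < -22 -> ((c < 14 -> (2*c = -8 or c = 4 or 2*c = -3 or c <= -25)) and ((not (c < 14)) -> (2*c = -8 or c = 4 or 12*c = 49 or 16*c <= 53)))) and ((not (3*c < -22)) -> (2*c = -8 or c = 4 or 2*c = 1 or c <= -19))
Answer: WP = (3*c < -22 -> ((c < 14 -> (2*c = -8 or c = 4 or 2*c = -3 or c <= -25)) and ((not (c < 14)) -> (2*c = -8 or c = 4 or 12*c = 49 or 16*c <= 53)))) and ((not (3*c < -22)) -> (2*c = -8 or c = 4 or 2*c = 1 or c <= -19))


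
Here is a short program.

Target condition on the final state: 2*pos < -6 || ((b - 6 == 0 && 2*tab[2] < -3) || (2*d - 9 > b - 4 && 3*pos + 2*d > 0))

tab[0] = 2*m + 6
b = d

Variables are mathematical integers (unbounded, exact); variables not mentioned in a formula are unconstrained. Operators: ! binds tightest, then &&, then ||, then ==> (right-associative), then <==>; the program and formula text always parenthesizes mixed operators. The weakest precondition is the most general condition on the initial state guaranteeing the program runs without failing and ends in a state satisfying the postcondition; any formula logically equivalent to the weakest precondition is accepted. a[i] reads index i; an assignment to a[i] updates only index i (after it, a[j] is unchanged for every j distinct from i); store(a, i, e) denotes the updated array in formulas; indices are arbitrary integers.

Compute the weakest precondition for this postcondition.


Working backward. After the program, the postcondition 2*pos < -6 || ((b - 6 == 0 && 2*tab[2] < -3) || (2*d - 9 > b - 4 && 3*pos + 2*d > 0)) must hold; in canonical form it is 2*pos < -6 || (b == 6 && 2*tab[2] < -3) || (2*d > b + 5 && 2*d + 3*pos > 0).
Before b := d: 2*pos < -6 || (d == 6 && 2*tab[2] < -3) || (d > 5 && 2*d + 3*pos > 0)
Before tab[0] := 2*m + 6: 2*pos < -6 || (d == 6 && 2*tab[2] < -3) || (d > 5 && 2*d + 3*pos > 0)
Answer: WP = 2*pos < -6 || (d == 6 && 2*tab[2] < -3) || (d > 5 && 2*d + 3*pos > 0)


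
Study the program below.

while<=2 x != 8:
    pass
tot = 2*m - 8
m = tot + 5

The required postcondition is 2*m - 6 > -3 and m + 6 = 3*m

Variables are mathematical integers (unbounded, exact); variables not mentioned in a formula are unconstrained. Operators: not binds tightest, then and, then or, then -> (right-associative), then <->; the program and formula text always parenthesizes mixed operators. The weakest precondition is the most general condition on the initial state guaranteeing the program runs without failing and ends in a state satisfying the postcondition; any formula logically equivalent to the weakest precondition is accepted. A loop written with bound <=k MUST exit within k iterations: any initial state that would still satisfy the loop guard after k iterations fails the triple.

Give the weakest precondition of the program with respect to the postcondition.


Working backward. After the program, the postcondition 2*m - 6 > -3 and m + 6 = 3*m must hold; in canonical form it is 2*m > 3 and 2*m = 6.
Before m := tot + 5: 2*tot > -7 and 2*tot = -4
Before tot := 2*m - 8: 4*m > 9 and 4*m = 12
Before the loop (bound <=2), unroll the exhaustion recursion (WP_0 = exit-now case; WP_j = one more guarded iteration, up to j = 2):
  WP_0: (not (x != 8)) and 4*m > 9 and 4*m = 12
  WP_1: (x != 8 -> ((not (x != 8)) and 4*m > 9 and 4*m = 12)) and ((not (x != 8)) -> (4*m > 9 and 4*m = 12))
  WP_2: (x != 8 -> ((x != 8 -> ((not (x != 8)) and 4*m > 9 and 4*m = 12)) and ((not (x != 8)) -> (4*m > 9 and 4*m = 12)))) and ((not (x != 8)) -> (4*m > 9 and 4*m = 12))
So before the loop: (x != 8 -> ((x != 8 -> ((not (x != 8)) and 4*m > 9 and 4*m = 12)) and ((not (x != 8)) -> (4*m > 9 and 4*m = 12)))) and ((not (x != 8)) -> (4*m > 9 and 4*m = 12))
Answer: WP = (x != 8 -> ((x != 8 -> ((not (x != 8)) and 4*m > 9 and 4*m = 12)) and ((not (x != 8)) -> (4*m > 9 and 4*m = 12)))) and ((not (x != 8)) -> (4*m > 9 and 4*m = 12))


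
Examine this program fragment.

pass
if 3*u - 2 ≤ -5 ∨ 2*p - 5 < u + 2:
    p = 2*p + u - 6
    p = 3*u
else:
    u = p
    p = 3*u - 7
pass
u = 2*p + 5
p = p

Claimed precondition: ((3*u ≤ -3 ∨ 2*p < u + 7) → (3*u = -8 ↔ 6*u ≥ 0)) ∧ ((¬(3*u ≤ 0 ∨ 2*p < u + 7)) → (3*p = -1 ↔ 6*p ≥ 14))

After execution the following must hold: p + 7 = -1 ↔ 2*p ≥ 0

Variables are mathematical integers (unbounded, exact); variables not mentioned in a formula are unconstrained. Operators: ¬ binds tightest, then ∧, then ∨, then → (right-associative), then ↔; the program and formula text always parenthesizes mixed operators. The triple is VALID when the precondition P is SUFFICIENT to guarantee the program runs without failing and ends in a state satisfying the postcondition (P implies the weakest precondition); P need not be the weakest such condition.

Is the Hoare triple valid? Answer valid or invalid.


Working backward. After the program, the postcondition p + 7 = -1 ↔ 2*p ≥ 0 must hold; in canonical form it is p = -8 ↔ 2*p ≥ 0.
Before p := p: p = -8 ↔ 2*p ≥ 0
Before u := 2*p + 5: p = -8 ↔ 2*p ≥ 0
Before skip: p = -8 ↔ 2*p ≥ 0
Then branch requires 3*u = -8 ↔ 6*u ≥ 0; else branch requires 3*p = -1 ↔ 6*p ≥ 14.
Before the if: ((3*u ≤ -3 ∨ 2*p < u + 7) → (3*u = -8 ↔ 6*u ≥ 0)) ∧ ((¬(3*u ≤ -3 ∨ 2*p < u + 7)) → (3*p = -1 ↔ 6*p ≥ 14))
Before skip: ((3*u ≤ -3 ∨ 2*p < u + 7) → (3*u = -8 ↔ 6*u ≥ 0)) ∧ ((¬(3*u ≤ -3 ∨ 2*p < u + 7)) → (3*p = -1 ↔ 6*p ≥ 14))
The weakest precondition is ((3*u ≤ -3 ∨ 2*p < u + 7) → (3*u = -8 ↔ 6*u ≥ 0)) ∧ ((¬(3*u ≤ -3 ∨ 2*p < u + 7)) → (3*p = -1 ↔ 6*p ≥ 14)).
Check whether ((3*u ≤ -3 ∨ 2*p < u + 7) → (3*u = -8 ↔ 6*u ≥ 0)) ∧ ((¬(3*u ≤ 0 ∨ 2*p < u + 7)) → (3*p = -1 ↔ 6*p ≥ 14)) implies it.
Countermodel: at the initial state p = 4, u = 0, the precondition holds but the weakest precondition fails.
Answer: invalid


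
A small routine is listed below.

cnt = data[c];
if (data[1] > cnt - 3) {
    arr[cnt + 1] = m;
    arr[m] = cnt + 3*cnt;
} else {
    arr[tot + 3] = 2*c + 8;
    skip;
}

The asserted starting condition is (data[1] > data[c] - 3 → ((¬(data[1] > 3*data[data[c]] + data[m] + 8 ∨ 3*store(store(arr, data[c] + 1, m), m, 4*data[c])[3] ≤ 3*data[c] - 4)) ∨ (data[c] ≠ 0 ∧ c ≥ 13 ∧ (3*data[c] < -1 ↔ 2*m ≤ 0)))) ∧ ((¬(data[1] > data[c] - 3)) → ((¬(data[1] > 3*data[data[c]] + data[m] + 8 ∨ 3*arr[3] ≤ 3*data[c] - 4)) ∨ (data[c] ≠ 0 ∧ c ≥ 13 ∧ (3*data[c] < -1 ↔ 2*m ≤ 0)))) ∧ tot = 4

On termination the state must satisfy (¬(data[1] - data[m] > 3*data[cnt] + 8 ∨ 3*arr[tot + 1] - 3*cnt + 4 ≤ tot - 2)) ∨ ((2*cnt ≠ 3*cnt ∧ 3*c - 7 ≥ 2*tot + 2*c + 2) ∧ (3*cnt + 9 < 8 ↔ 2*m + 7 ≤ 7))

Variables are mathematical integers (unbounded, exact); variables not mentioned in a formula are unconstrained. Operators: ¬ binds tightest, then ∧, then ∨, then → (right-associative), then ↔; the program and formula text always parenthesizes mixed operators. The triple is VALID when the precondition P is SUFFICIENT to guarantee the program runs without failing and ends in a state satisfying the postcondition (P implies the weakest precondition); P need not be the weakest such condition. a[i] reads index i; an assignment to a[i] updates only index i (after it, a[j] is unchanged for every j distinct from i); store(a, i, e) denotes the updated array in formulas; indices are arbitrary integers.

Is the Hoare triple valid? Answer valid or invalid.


Working backward. After the program, the postcondition (¬(data[1] - data[m] > 3*data[cnt] + 8 ∨ 3*arr[tot + 1] - 3*cnt + 4 ≤ tot - 2)) ∨ ((2*cnt ≠ 3*cnt ∧ 3*c - 7 ≥ 2*tot + 2*c + 2) ∧ (3*cnt + 9 < 8 ↔ 2*m + 7 ≤ 7)) must hold; in canonical form it is (¬(data[1] > 3*data[cnt] + data[m] + 8 ∨ 3*arr[tot + 1] ≤ 3*cnt + tot - 6)) ∨ (cnt ≠ 0 ∧ c ≥ 2*tot + 9 ∧ (3*cnt < -1 ↔ 2*m ≤ 0)).
Then branch requires (¬(data[1] > 3*data[cnt] + data[m] + 8 ∨ 3*store(store(arr, cnt + 1, m), m, 4*cnt)[tot + 1] ≤ 3*cnt + tot - 6)) ∨ (cnt ≠ 0 ∧ c ≥ 2*tot + 9 ∧ (3*cnt < -1 ↔ 2*m ≤ 0)); else branch requires (¬(data[1] > 3*data[cnt] + data[m] + 8 ∨ 3*store(arr, tot + 3, 2*c + 8)[tot + 1] ≤ 3*cnt + tot - 6)) ∨ (cnt ≠ 0 ∧ c ≥ 2*tot + 9 ∧ (3*cnt < -1 ↔ 2*m ≤ 0)).
Before the if: (data[1] > cnt - 3 → ((¬(data[1] > 3*data[cnt] + data[m] + 8 ∨ 3*store(store(arr, cnt + 1, m), m, 4*cnt)[tot + 1] ≤ 3*cnt + tot - 6)) ∨ (cnt ≠ 0 ∧ c ≥ 2*tot + 9 ∧ (3*cnt < -1 ↔ 2*m ≤ 0)))) ∧ ((¬(data[1] > cnt - 3)) → ((¬(data[1] > 3*data[cnt] + data[m] + 8 ∨ 3*store(arr, tot + 3, 2*c + 8)[tot + 1] ≤ 3*cnt + tot - 6)) ∨ (cnt ≠ 0 ∧ c ≥ 2*tot + 9 ∧ (3*cnt < -1 ↔ 2*m ≤ 0))))
Before cnt := data[c]: (data[1] > data[c] - 3 → ((¬(data[1] > 3*data[data[c]] + data[m] + 8 ∨ 3*store(store(arr, data[c] + 1, m), m, 4*data[c])[tot + 1] ≤ 3*data[c] + tot - 6)) ∨ (data[c] ≠ 0 ∧ c ≥ 2*tot + 9 ∧ (3*data[c] < -1 ↔ 2*m ≤ 0)))) ∧ ((¬(data[1] > data[c] - 3)) → ((¬(data[1] > 3*data[data[c]] + data[m] + 8 ∨ 3*store(arr, tot + 3, 2*c + 8)[tot + 1] ≤ 3*data[c] + tot - 6)) ∨ (data[c] ≠ 0 ∧ c ≥ 2*tot + 9 ∧ (3*data[c] < -1 ↔ 2*m ≤ 0))))
The weakest precondition is (data[1] > data[c] - 3 → ((¬(data[1] > 3*data[data[c]] + data[m] + 8 ∨ 3*store(store(arr, data[c] + 1, m), m, 4*data[c])[tot + 1] ≤ 3*data[c] + tot - 6)) ∨ (data[c] ≠ 0 ∧ c ≥ 2*tot + 9 ∧ (3*data[c] < -1 ↔ 2*m ≤ 0)))) ∧ ((¬(data[1] > data[c] - 3)) → ((¬(data[1] > 3*data[data[c]] + data[m] + 8 ∨ 3*store(arr, tot + 3, 2*c + 8)[tot + 1] ≤ 3*data[c] + tot - 6)) ∨ (data[c] ≠ 0 ∧ c ≥ 2*tot + 9 ∧ (3*data[c] < -1 ↔ 2*m ≤ 0)))).
Check whether (data[1] > data[c] - 3 → ((¬(data[1] > 3*data[data[c]] + data[m] + 8 ∨ 3*store(store(arr, data[c] + 1, m), m, 4*data[c])[3] ≤ 3*data[c] - 4)) ∨ (data[c] ≠ 0 ∧ c ≥ 13 ∧ (3*data[c] < -1 ↔ 2*m ≤ 0)))) ∧ ((¬(data[1] > data[c] - 3)) → ((¬(data[1] > 3*data[data[c]] + data[m] + 8 ∨ 3*arr[3] ≤ 3*data[c] - 4)) ∨ (data[c] ≠ 0 ∧ c ≥ 13 ∧ (3*data[c] < -1 ↔ 2*m ≤ 0)))) ∧ tot = 4 implies it.
Countermodel: at the initial state arr = {[-15521] = 9, [-11794] = 9, [-11793] = 9, [1] = 9, [3] = 27727, [5] = -11795, [7] = 9, [7040] = 9, elsewhere 9}, c = -15521, data = {[-15521] = -11794, [-11794] = 30152, [-11793] = 2, [1] = -11797, [3] = 2, [5] = 2, [7] = 2, [7040] = 6516, elsewhere 2}, m = 7040, tot = 4, the precondition holds but the weakest precondition fails.
Answer: invalid


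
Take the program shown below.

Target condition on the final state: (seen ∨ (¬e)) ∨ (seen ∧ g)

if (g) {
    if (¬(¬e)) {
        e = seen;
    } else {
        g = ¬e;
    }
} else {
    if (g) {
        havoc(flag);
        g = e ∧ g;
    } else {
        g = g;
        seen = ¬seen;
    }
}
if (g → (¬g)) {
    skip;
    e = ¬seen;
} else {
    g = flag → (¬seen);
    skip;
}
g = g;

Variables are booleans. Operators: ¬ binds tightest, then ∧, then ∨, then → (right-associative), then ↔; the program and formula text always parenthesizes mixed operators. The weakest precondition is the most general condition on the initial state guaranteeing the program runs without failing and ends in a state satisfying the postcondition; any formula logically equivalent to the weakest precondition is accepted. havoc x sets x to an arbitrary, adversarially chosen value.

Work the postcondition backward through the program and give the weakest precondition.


Working backward. After the program, the postcondition (seen ∨ (¬e)) ∨ (seen ∧ g) must hold; in canonical form it is seen ∨ (¬e) ∨ (seen ∧ g).
Before g := g: seen ∨ (¬e) ∨ (seen ∧ g)
Then branch requires seen ∨ (seen ∧ g); else branch requires seen ∨ (¬e) ∨ (seen ∧ (flag → (¬seen))).
Before the if: ((g → (¬g)) → (seen ∨ (seen ∧ g))) ∧ ((¬(g → (¬g))) → (seen ∨ (¬e) ∨ (seen ∧ (flag → (¬seen)))))
Then branch requires (e → ((g → (¬g)) → (seen ∨ (seen ∧ g)))) ∧ ((¬e) → ((((¬e) → e) → (seen ∨ (seen ∧ (¬e)))) ∧ ((¬((¬e) → e)) → (seen ∨ (¬e) ∨ (seen ∧ (flag → (¬seen))))))); else branch requires (g → ((((e ∧ g) → (¬(e ∧ g))) → (seen ∨ (seen ∧ e ∧ g))) ∧ ((¬((e ∧ g) → (¬(e ∧ g)))) → (seen ∨ (¬e))))) ∧ ((¬g) → (((g → (¬g)) → ((¬seen) ∨ ((¬seen) ∧ g))) ∧ ((¬(g → (¬g))) → ((¬seen) ∨ (¬e) ∨ ((¬seen) ∧ (flag → seen)))))).
Before the if: (g → ((e → ((g → (¬g)) → (seen ∨ (seen ∧ g)))) ∧ ((¬e) → ((((¬e) → e) → (seen ∨ (seen ∧ (¬e)))) ∧ ((¬((¬e) → e)) → (seen ∨ (¬e) ∨ (seen ∧ (flag → (¬seen))))))))) ∧ ((¬g) → ((g → ((((e ∧ g) → (¬(e ∧ g))) → (seen ∨ (seen ∧ e ∧ g))) ∧ ((¬((e ∧ g) → (¬(e ∧ g)))) → (seen ∨ (¬e))))) ∧ ((¬g) → (((g → (¬g)) → ((¬seen) ∨ ((¬seen) ∧ g))) ∧ ((¬(g → (¬g))) → ((¬seen) ∨ (¬e) ∨ ((¬seen) ∧ (flag → seen))))))))
Answer: WP = (g → ((e → ((g → (¬g)) → (seen ∨ (seen ∧ g)))) ∧ ((¬e) → ((((¬e) → e) → (seen ∨ (seen ∧ (¬e)))) ∧ ((¬((¬e) → e)) → (seen ∨ (¬e) ∨ (seen ∧ (flag → (¬seen))))))))) ∧ ((¬g) → ((g → ((((e ∧ g) → (¬(e ∧ g))) → (seen ∨ (seen ∧ e ∧ g))) ∧ ((¬((e ∧ g) → (¬(e ∧ g)))) → (seen ∨ (¬e))))) ∧ ((¬g) → (((g → (¬g)) → ((¬seen) ∨ ((¬seen) ∧ g))) ∧ ((¬(g → (¬g))) → ((¬seen) ∨ (¬e) ∨ ((¬seen) ∧ (flag → seen))))))))


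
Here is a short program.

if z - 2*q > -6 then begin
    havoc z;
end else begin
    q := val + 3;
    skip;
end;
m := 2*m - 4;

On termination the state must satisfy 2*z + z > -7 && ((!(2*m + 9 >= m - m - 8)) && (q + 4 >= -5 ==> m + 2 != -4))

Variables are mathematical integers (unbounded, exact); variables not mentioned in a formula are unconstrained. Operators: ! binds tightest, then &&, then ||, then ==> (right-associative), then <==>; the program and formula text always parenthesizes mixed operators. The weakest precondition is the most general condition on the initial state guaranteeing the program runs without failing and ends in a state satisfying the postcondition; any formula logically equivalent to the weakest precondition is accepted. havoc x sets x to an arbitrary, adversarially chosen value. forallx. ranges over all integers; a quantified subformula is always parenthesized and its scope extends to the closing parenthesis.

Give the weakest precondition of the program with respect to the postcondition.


Working backward. After the program, the postcondition 2*z + z > -7 && ((!(2*m + 9 >= m - m - 8)) && (q + 4 >= -5 ==> m + 2 != -4)) must hold; in canonical form it is 3*z > -7 && (!(2*m >= -17)) && (q >= -9 ==> m != -6).
Before m := 2*m - 4: 3*z > -7 && (!(4*m >= -9)) && (q >= -9 ==> 2*m != -2)
Then branch requires forall z_1. (3*z_1 > -7 && (!(4*m >= -9)) && (q >= -9 ==> 2*m != -2)); else branch requires 3*z > -7 && (!(4*m >= -9)) && (val >= -12 ==> 2*m != -2).
Before the if: (z > 2*q - 6 ==> (forall z_1. (3*z_1 > -7 && (!(4*m >= -9)) && (q >= -9 ==> 2*m != -2)))) && ((!(z > 2*q - 6)) ==> (3*z > -7 && (!(4*m >= -9)) && (val >= -12 ==> 2*m != -2)))
Answer: WP = (z > 2*q - 6 ==> (forall z_1. (3*z_1 > -7 && (!(4*m >= -9)) && (q >= -9 ==> 2*m != -2)))) && ((!(z > 2*q - 6)) ==> (3*z > -7 && (!(4*m >= -9)) && (val >= -12 ==> 2*m != -2)))


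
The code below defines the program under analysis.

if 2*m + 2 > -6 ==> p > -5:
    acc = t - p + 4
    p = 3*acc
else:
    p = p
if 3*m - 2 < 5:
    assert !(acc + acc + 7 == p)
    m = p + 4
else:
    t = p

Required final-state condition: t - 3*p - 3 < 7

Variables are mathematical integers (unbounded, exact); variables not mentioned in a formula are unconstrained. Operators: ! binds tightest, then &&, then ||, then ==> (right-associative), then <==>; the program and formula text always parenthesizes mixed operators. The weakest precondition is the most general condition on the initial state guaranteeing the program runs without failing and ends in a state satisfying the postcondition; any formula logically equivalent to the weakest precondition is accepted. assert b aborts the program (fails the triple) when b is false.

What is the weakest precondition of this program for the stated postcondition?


Working backward. After the program, the postcondition t - 3*p - 3 < 7 must hold; in canonical form it is t < 3*p + 10.
Then branch requires (!(2*acc == p - 7)) && t < 3*p + 10; else branch requires 2*p > -10.
Before the if: (3*m < 7 ==> ((!(2*acc == p - 7)) && t < 3*p + 10)) && ((!(3*m < 7)) ==> 2*p > -10)
Then branch requires (3*m < 7 ==> ((!(p == t - 3)) && 9*p < 8*t + 46)) && ((!(3*m < 7)) ==> 6*t > 6*p - 34); else branch requires (3*m < 7 ==> ((!(2*acc == p - 7)) && t < 3*p + 10)) && ((!(3*m < 7)) ==> 2*p > -10).
Before the if: ((2*m > -8 ==> p > -5) ==> ((3*m < 7 ==> ((!(p == t - 3)) && 9*p < 8*t + 46)) && ((!(3*m < 7)) ==> 6*t > 6*p - 34))) && ((!(2*m > -8 ==> p > -5)) ==> ((3*m < 7 ==> ((!(2*acc == p - 7)) && t < 3*p + 10)) && ((!(3*m < 7)) ==> 2*p > -10)))
Answer: WP = ((2*m > -8 ==> p > -5) ==> ((3*m < 7 ==> ((!(p == t - 3)) && 9*p < 8*t + 46)) && ((!(3*m < 7)) ==> 6*t > 6*p - 34))) && ((!(2*m > -8 ==> p > -5)) ==> ((3*m < 7 ==> ((!(2*acc == p - 7)) && t < 3*p + 10)) && ((!(3*m < 7)) ==> 2*p > -10)))


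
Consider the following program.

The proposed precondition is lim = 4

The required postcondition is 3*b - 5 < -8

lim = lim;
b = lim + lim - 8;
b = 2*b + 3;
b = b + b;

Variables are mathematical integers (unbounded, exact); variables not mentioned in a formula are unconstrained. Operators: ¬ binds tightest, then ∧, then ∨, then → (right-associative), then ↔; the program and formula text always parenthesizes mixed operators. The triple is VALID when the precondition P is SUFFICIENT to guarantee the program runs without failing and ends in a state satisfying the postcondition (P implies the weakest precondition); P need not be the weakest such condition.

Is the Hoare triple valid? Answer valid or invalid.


Working backward. After the program, the postcondition 3*b - 5 < -8 must hold; in canonical form it is 3*b < -3.
Before b := b + b: 6*b < -3
Before b := 2*b + 3: 12*b < -21
Before b := lim + lim - 8: 24*lim < 75
Before lim := lim: 24*lim < 75
The weakest precondition is 24*lim < 75.
Check whether lim = 4 implies it.
Countermodel: at the initial state lim = 4, the precondition holds but the weakest precondition fails.
Answer: invalid


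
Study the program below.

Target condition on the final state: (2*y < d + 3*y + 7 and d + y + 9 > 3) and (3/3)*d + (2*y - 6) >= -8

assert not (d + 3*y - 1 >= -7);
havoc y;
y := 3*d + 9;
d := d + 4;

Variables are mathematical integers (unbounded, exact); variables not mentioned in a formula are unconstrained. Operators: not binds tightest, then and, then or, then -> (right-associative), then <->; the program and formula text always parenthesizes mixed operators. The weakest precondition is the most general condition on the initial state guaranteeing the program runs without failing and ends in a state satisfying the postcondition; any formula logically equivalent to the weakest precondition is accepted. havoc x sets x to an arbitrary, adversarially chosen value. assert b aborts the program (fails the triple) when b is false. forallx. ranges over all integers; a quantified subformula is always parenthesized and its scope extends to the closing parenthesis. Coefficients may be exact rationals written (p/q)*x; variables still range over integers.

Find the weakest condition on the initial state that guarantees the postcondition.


Working backward. After the program, the postcondition (2*y < d + 3*y + 7 and d + y + 9 > 3) and (3/3)*d + (2*y - 6) >= -8 must hold; in canonical form it is d + y > -7 and d + y > -6 and d + 2*y >= -2.
Before d := d + 4: d + y > -11 and d + y > -10 and d + 2*y >= -6
Before y := 3*d + 9: 4*d > -20 and 4*d > -19 and 7*d >= -24
Before havoc y: 4*d > -20 and 4*d > -19 and 7*d >= -24
Before assert not (d + 3*y - 1 >= -7): (not (d + 3*y >= -6)) and 4*d > -20 and 4*d > -19 and 7*d >= -24
Answer: WP = (not (d + 3*y >= -6)) and 4*d > -20 and 4*d > -19 and 7*d >= -24


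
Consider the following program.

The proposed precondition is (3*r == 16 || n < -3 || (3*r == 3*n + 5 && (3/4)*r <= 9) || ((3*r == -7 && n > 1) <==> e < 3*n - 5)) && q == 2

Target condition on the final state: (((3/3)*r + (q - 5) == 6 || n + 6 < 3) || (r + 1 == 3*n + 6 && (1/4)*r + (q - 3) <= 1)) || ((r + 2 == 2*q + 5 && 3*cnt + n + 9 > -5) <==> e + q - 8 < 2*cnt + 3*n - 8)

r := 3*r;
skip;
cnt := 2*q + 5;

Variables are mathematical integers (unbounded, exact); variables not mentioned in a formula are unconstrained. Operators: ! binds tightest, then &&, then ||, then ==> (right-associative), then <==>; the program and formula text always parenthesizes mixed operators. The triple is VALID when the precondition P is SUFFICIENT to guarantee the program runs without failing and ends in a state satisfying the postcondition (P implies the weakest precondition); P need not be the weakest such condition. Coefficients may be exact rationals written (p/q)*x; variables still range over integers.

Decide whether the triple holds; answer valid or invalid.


Working backward. After the program, the postcondition (((3/3)*r + (q - 5) == 6 || n + 6 < 3) || (r + 1 == 3*n + 6 && (1/4)*r + (q - 3) <= 1)) || ((r + 2 == 2*q + 5 && 3*cnt + n + 9 > -5) <==> e + q - 8 < 2*cnt + 3*n - 8) must hold; in canonical form it is q + r == 11 || n < -3 || (r == 3*n + 5 && q + (1/4)*r <= 4) || ((r == 2*q + 3 && 3*cnt + n > -14) <==> e + q < 2*cnt + 3*n).
Before cnt := 2*q + 5: q + r == 11 || n < -3 || (r == 3*n + 5 && q + (1/4)*r <= 4) || ((r == 2*q + 3 && n + 6*q > -29) <==> e < 3*n + 3*q + 10)
Before skip: q + r == 11 || n < -3 || (r == 3*n + 5 && q + (1/4)*r <= 4) || ((r == 2*q + 3 && n + 6*q > -29) <==> e < 3*n + 3*q + 10)
Before r := 3*r: q + 3*r == 11 || n < -3 || (3*r == 3*n + 5 && q + (3/4)*r <= 4) || ((3*r == 2*q + 3 && n + 6*q > -29) <==> e < 3*n + 3*q + 10)
The weakest precondition is q + 3*r == 11 || n < -3 || (3*r == 3*n + 5 && q + (3/4)*r <= 4) || ((3*r == 2*q + 3 && n + 6*q > -29) <==> e < 3*n + 3*q + 10).
Check whether (3*r == 16 || n < -3 || (3*r == 3*n + 5 && (3/4)*r <= 9) || ((3*r == -7 && n > 1) <==> e < 3*n - 5)) && q == 2 implies it.
Countermodel: at the initial state e = 0, n = 0, q = 2, r = 0, the precondition holds but the weakest precondition fails.
Answer: invalid


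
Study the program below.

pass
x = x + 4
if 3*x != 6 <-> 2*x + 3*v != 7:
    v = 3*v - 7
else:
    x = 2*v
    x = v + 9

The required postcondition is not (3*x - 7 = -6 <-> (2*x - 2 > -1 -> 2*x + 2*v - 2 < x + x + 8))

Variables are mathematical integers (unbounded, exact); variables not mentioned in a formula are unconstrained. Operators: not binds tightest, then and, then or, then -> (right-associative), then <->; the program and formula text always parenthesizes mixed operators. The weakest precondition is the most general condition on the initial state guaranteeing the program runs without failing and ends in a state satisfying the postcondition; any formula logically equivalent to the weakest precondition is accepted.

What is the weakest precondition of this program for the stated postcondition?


Working backward. After the program, the postcondition not (3*x - 7 = -6 <-> (2*x - 2 > -1 -> 2*x + 2*v - 2 < x + x + 8)) must hold; in canonical form it is not (3*x = 1 <-> (2*x > 1 -> 2*v < 10)).
Then branch requires not (3*x = 1 <-> (2*x > 1 -> 6*v < 24)); else branch requires not (3*v = -26 <-> (2*v > -17 -> 2*v < 10)).
Before the if: ((3*x != 6 <-> 3*v + 2*x != 7) -> (not (3*x = 1 <-> (2*x > 1 -> 6*v < 24)))) and ((not (3*x != 6 <-> 3*v + 2*x != 7)) -> (not (3*v = -26 <-> (2*v > -17 -> 2*v < 10))))
Before x := x + 4: ((3*x != -6 <-> 3*v + 2*x != -1) -> (not (3*x = -11 <-> (2*x > -7 -> 6*v < 24)))) and ((not (3*x != -6 <-> 3*v + 2*x != -1)) -> (not (3*v = -26 <-> (2*v > -17 -> 2*v < 10))))
Before skip: ((3*x != -6 <-> 3*v + 2*x != -1) -> (not (3*x = -11 <-> (2*x > -7 -> 6*v < 24)))) and ((not (3*x != -6 <-> 3*v + 2*x != -1)) -> (not (3*v = -26 <-> (2*v > -17 -> 2*v < 10))))
Answer: WP = ((3*x != -6 <-> 3*v + 2*x != -1) -> (not (3*x = -11 <-> (2*x > -7 -> 6*v < 24)))) and ((not (3*x != -6 <-> 3*v + 2*x != -1)) -> (not (3*v = -26 <-> (2*v > -17 -> 2*v < 10))))


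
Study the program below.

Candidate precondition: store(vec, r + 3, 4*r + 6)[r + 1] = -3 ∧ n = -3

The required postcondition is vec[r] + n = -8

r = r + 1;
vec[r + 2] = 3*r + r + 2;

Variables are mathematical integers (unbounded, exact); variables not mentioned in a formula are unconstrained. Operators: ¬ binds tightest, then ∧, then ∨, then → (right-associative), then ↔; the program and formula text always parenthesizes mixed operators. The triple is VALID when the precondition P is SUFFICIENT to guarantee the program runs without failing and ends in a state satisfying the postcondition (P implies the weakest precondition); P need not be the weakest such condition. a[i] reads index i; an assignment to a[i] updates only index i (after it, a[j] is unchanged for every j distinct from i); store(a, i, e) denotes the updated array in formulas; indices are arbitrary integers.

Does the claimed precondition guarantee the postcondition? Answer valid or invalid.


Working backward. After the program, vec[r] + n = -8 must hold.
Before vec[r + 2] := 3*r + r + 2: store(vec, r + 2, 4*r + 2)[r] + n = -8
Before r := r + 1: store(vec, r + 3, 4*r + 6)[r + 1] + n = -8
The weakest precondition is store(vec, r + 3, 4*r + 6)[r + 1] + n = -8.
Check whether store(vec, r + 3, 4*r + 6)[r + 1] = -3 ∧ n = -3 implies it.
Countermodel: at the initial state n = -3, r = 0, vec = {[1] = -3, [3] = 2, elsewhere 2}, the precondition holds but the weakest precondition fails.
Answer: invalid


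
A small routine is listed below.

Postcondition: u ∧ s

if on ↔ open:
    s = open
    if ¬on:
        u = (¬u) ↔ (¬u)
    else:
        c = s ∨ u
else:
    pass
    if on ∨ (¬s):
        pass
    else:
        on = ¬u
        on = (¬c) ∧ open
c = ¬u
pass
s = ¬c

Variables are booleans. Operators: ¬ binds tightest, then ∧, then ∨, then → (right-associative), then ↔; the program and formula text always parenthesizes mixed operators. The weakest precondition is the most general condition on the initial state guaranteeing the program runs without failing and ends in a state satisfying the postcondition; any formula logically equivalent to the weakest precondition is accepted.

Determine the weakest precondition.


Working backward. After the program, u ∧ s must hold.
Before s := ¬c: u ∧ (¬c)
Before skip: u ∧ (¬c)
Before c := ¬u: u
Then branch requires on → u; else branch requires ((on ∨ (¬s)) → u) ∧ ((¬(on ∨ (¬s))) → u).
Before the if: ((on ↔ open) → (on → u)) ∧ ((¬(on ↔ open)) → (((on ∨ (¬s)) → u) ∧ ((¬(on ∨ (¬s))) → u)))
Answer: WP = ((on ↔ open) → (on → u)) ∧ ((¬(on ↔ open)) → (((on ∨ (¬s)) → u) ∧ ((¬(on ∨ (¬s))) → u)))


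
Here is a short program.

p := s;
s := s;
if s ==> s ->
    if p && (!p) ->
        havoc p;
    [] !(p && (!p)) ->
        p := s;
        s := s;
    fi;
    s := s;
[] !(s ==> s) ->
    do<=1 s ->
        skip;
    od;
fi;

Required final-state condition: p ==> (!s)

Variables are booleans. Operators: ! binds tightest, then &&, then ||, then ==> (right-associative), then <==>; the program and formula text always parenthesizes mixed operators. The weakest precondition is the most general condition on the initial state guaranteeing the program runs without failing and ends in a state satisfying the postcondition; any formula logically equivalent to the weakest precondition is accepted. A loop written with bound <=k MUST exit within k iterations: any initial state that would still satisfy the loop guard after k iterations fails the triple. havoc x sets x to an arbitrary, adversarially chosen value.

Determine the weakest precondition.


Working backward. After the program, p ==> (!s) must hold.
Then branch requires s ==> (!s); else branch requires (s ==> ((!s) && (p ==> (!s)))) && ((!s) ==> (p ==> (!s))).
Before the if: s ==> (!s)
Before s := s: s ==> (!s)
Before p := s: s ==> (!s)
Answer: WP = s ==> (!s)


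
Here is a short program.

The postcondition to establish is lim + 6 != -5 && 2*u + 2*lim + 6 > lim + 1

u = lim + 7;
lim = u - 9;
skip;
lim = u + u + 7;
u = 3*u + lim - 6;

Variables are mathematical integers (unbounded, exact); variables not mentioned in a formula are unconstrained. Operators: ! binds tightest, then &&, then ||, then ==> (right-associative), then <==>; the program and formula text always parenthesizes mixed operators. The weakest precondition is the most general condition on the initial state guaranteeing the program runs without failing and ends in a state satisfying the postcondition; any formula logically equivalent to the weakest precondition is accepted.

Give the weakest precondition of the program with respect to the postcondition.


Working backward. After the program, the postcondition lim + 6 != -5 && 2*u + 2*lim + 6 > lim + 1 must hold; in canonical form it is lim != -11 && lim + 2*u > -5.
Before u := 3*u + lim - 6: lim != -11 && 3*lim + 6*u > 7
Before lim := u + u + 7: 2*u != -18 && 12*u > -14
Before skip: 2*u != -18 && 12*u > -14
Before lim := u - 9: 2*u != -18 && 12*u > -14
Before u := lim + 7: 2*lim != -32 && 12*lim > -98
Answer: WP = 2*lim != -32 && 12*lim > -98


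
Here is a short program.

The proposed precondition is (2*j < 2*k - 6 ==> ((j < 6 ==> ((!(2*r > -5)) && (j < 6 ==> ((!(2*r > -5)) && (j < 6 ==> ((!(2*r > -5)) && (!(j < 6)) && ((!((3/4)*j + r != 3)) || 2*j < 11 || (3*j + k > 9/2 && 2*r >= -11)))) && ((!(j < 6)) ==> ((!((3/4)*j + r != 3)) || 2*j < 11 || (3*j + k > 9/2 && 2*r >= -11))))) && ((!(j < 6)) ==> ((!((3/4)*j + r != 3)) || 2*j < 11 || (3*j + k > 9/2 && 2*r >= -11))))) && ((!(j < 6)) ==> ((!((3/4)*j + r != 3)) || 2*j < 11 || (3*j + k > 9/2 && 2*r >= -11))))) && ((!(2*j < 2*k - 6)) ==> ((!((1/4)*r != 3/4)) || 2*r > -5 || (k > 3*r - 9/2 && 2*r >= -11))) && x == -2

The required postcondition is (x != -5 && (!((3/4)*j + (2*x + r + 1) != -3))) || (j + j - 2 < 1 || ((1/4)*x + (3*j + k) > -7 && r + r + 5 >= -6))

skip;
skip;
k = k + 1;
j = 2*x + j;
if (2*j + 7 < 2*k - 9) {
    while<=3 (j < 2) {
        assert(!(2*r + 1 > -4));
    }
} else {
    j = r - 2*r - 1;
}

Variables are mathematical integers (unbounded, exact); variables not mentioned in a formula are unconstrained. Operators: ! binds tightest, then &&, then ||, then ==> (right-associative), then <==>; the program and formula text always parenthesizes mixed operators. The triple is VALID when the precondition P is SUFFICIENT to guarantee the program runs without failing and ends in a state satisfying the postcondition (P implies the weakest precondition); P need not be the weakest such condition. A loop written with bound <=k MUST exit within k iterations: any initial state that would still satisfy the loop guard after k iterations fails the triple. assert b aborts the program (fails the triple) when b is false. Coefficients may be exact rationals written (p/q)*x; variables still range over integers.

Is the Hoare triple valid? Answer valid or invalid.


Working backward. After the program, the postcondition (x != -5 && (!((3/4)*j + (2*x + r + 1) != -3))) || (j + j - 2 < 1 || ((1/4)*x + (3*j + k) > -7 && r + r + 5 >= -6)) must hold; in canonical form it is (x != -5 && (!((3/4)*j + r + 2*x != -4))) || 2*j < 3 || (3*j + k + (1/4)*x > -7 && 2*r >= -11).
Then branch requires (j < 2 ==> ((!(2*r > -5)) && (j < 2 ==> ((!(2*r > -5)) && (j < 2 ==> ((!(2*r > -5)) && (!(j < 2)) && ((x != -5 && (!((3/4)*j + r + 2*x != -4))) || 2*j < 3 || (3*j + k + (1/4)*x > -7 && 2*r >= -11)))) && ((!(j < 2)) ==> ((x != -5 && (!((3/4)*j + r + 2*x != -4))) || 2*j < 3 || (3*j + k + (1/4)*x > -7 && 2*r >= -11))))) && ((!(j < 2)) ==> ((x != -5 && (!((3/4)*j + r + 2*x != -4))) || 2*j < 3 || (3*j + k + (1/4)*x > -7 && 2*r >= -11))))) && ((!(j < 2)) ==> ((x != -5 && (!((3/4)*j + r + 2*x != -4))) || 2*j < 3 || (3*j + k + (1/4)*x > -7 && 2*r >= -11))); else branch requires (x != -5 && (!((1/4)*r + 2*x != -13/4))) || 2*r > -5 || (k + (1/4)*x > 3*r - 4 && 2*r >= -11).
Before the if: (2*j < 2*k - 16 ==> ((j < 2 ==> ((!(2*r > -5)) && (j < 2 ==> ((!(2*r > -5)) && (j < 2 ==> ((!(2*r > -5)) && (!(j < 2)) && ((x != -5 && (!((3/4)*j + r + 2*x != -4))) || 2*j < 3 || (3*j + k + (1/4)*x > -7 && 2*r >= -11)))) && ((!(j < 2)) ==> ((x != -5 && (!((3/4)*j + r + 2*x != -4))) || 2*j < 3 || (3*j + k + (1/4)*x > -7 && 2*r >= -11))))) && ((!(j < 2)) ==> ((x != -5 && (!((3/4)*j + r + 2*x != -4))) || 2*j < 3 || (3*j + k + (1/4)*x > -7 && 2*r >= -11))))) && ((!(j < 2)) ==> ((x != -5 && (!((3/4)*j + r + 2*x != -4))) || 2*j < 3 || (3*j + k + (1/4)*x > -7 && 2*r >= -11))))) && ((!(2*j < 2*k - 16)) ==> ((x != -5 && (!((1/4)*r + 2*x != -13/4))) || 2*r > -5 || (k + (1/4)*x > 3*r - 4 && 2*r >= -11)))
Before j := 2*x + j: (2*j + 4*x < 2*k - 16 ==> ((j + 2*x < 2 ==> ((!(2*r > -5)) && (j + 2*x < 2 ==> ((!(2*r > -5)) && (j + 2*x < 2 ==> ((!(2*r > -5)) && (!(j + 2*x < 2)) && ((x != -5 && (!((3/4)*j + r + (7/2)*x != -4))) || 2*j + 4*x < 3 || (3*j + k + (25/4)*x > -7 && 2*r >= -11)))) && ((!(j + 2*x < 2)) ==> ((x != -5 && (!((3/4)*j + r + (7/2)*x != -4))) || 2*j + 4*x < 3 || (3*j + k + (25/4)*x > -7 && 2*r >= -11))))) && ((!(j + 2*x < 2)) ==> ((x != -5 && (!((3/4)*j + r + (7/2)*x != -4))) || 2*j + 4*x < 3 || (3*j + k + (25/4)*x > -7 && 2*r >= -11))))) && ((!(j + 2*x < 2)) ==> ((x != -5 && (!((3/4)*j + r + (7/2)*x != -4))) || 2*j + 4*x < 3 || (3*j + k + (25/4)*x > -7 && 2*r >= -11))))) && ((!(2*j + 4*x < 2*k - 16)) ==> ((x != -5 && (!((1/4)*r + 2*x != -13/4))) || 2*r > -5 || (k + (1/4)*x > 3*r - 4 && 2*r >= -11)))
Before k := k + 1: (2*j + 4*x < 2*k - 14 ==> ((j + 2*x < 2 ==> ((!(2*r > -5)) && (j + 2*x < 2 ==> ((!(2*r > -5)) && (j + 2*x < 2 ==> ((!(2*r > -5)) && (!(j + 2*x < 2)) && ((x != -5 && (!((3/4)*j + r + (7/2)*x != -4))) || 2*j + 4*x < 3 || (3*j + k + (25/4)*x > -8 && 2*r >= -11)))) && ((!(j + 2*x < 2)) ==> ((x != -5 && (!((3/4)*j + r + (7/2)*x != -4))) || 2*j + 4*x < 3 || (3*j + k + (25/4)*x > -8 && 2*r >= -11))))) && ((!(j + 2*x < 2)) ==> ((x != -5 && (!((3/4)*j + r + (7/2)*x != -4))) || 2*j + 4*x < 3 || (3*j + k + (25/4)*x > -8 && 2*r >= -11))))) && ((!(j + 2*x < 2)) ==> ((x != -5 && (!((3/4)*j + r + (7/2)*x != -4))) || 2*j + 4*x < 3 || (3*j + k + (25/4)*x > -8 && 2*r >= -11))))) && ((!(2*j + 4*x < 2*k - 14)) ==> ((x != -5 && (!((1/4)*r + 2*x != -13/4))) || 2*r > -5 || (k + (1/4)*x > 3*r - 5 && 2*r >= -11)))
Before skip: (2*j + 4*x < 2*k - 14 ==> ((j + 2*x < 2 ==> ((!(2*r > -5)) && (j + 2*x < 2 ==> ((!(2*r > -5)) && (j + 2*x < 2 ==> ((!(2*r > -5)) && (!(j + 2*x < 2)) && ((x != -5 && (!((3/4)*j + r + (7/2)*x != -4))) || 2*j + 4*x < 3 || (3*j + k + (25/4)*x > -8 && 2*r >= -11)))) && ((!(j + 2*x < 2)) ==> ((x != -5 && (!((3/4)*j + r + (7/2)*x != -4))) || 2*j + 4*x < 3 || (3*j + k + (25/4)*x > -8 && 2*r >= -11))))) && ((!(j + 2*x < 2)) ==> ((x != -5 && (!((3/4)*j + r + (7/2)*x != -4))) || 2*j + 4*x < 3 || (3*j + k + (25/4)*x > -8 && 2*r >= -11))))) && ((!(j + 2*x < 2)) ==> ((x != -5 && (!((3/4)*j + r + (7/2)*x != -4))) || 2*j + 4*x < 3 || (3*j + k + (25/4)*x > -8 && 2*r >= -11))))) && ((!(2*j + 4*x < 2*k - 14)) ==> ((x != -5 && (!((1/4)*r + 2*x != -13/4))) || 2*r > -5 || (k + (1/4)*x > 3*r - 5 && 2*r >= -11)))
Before skip: (2*j + 4*x < 2*k - 14 ==> ((j + 2*x < 2 ==> ((!(2*r > -5)) && (j + 2*x < 2 ==> ((!(2*r > -5)) && (j + 2*x < 2 ==> ((!(2*r > -5)) && (!(j + 2*x < 2)) && ((x != -5 && (!((3/4)*j + r + (7/2)*x != -4))) || 2*j + 4*x < 3 || (3*j + k + (25/4)*x > -8 && 2*r >= -11)))) && ((!(j + 2*x < 2)) ==> ((x != -5 && (!((3/4)*j + r + (7/2)*x != -4))) || 2*j + 4*x < 3 || (3*j + k + (25/4)*x > -8 && 2*r >= -11))))) && ((!(j + 2*x < 2)) ==> ((x != -5 && (!((3/4)*j + r + (7/2)*x != -4))) || 2*j + 4*x < 3 || (3*j + k + (25/4)*x > -8 && 2*r >= -11))))) && ((!(j + 2*x < 2)) ==> ((x != -5 && (!((3/4)*j + r + (7/2)*x != -4))) || 2*j + 4*x < 3 || (3*j + k + (25/4)*x > -8 && 2*r >= -11))))) && ((!(2*j + 4*x < 2*k - 14)) ==> ((x != -5 && (!((1/4)*r + 2*x != -13/4))) || 2*r > -5 || (k + (1/4)*x > 3*r - 5 && 2*r >= -11)))
The weakest precondition is (2*j + 4*x < 2*k - 14 ==> ((j + 2*x < 2 ==> ((!(2*r > -5)) && (j + 2*x < 2 ==> ((!(2*r > -5)) && (j + 2*x < 2 ==> ((!(2*r > -5)) && (!(j + 2*x < 2)) && ((x != -5 && (!((3/4)*j + r + (7/2)*x != -4))) || 2*j + 4*x < 3 || (3*j + k + (25/4)*x > -8 && 2*r >= -11)))) && ((!(j + 2*x < 2)) ==> ((x != -5 && (!((3/4)*j + r + (7/2)*x != -4))) || 2*j + 4*x < 3 || (3*j + k + (25/4)*x > -8 && 2*r >= -11))))) && ((!(j + 2*x < 2)) ==> ((x != -5 && (!((3/4)*j + r + (7/2)*x != -4))) || 2*j + 4*x < 3 || (3*j + k + (25/4)*x > -8 && 2*r >= -11))))) && ((!(j + 2*x < 2)) ==> ((x != -5 && (!((3/4)*j + r + (7/2)*x != -4))) || 2*j + 4*x < 3 || (3*j + k + (25/4)*x > -8 && 2*r >= -11))))) && ((!(2*j + 4*x < 2*k - 14)) ==> ((x != -5 && (!((1/4)*r + 2*x != -13/4))) || 2*r > -5 || (k + (1/4)*x > 3*r - 5 && 2*r >= -11))).
Check whether (2*j < 2*k - 6 ==> ((j < 6 ==> ((!(2*r > -5)) && (j < 6 ==> ((!(2*r > -5)) && (j < 6 ==> ((!(2*r > -5)) && (!(j < 6)) && ((!((3/4)*j + r != 3)) || 2*j < 11 || (3*j + k > 9/2 && 2*r >= -11)))) && ((!(j < 6)) ==> ((!((3/4)*j + r != 3)) || 2*j < 11 || (3*j + k > 9/2 && 2*r >= -11))))) && ((!(j < 6)) ==> ((!((3/4)*j + r != 3)) || 2*j < 11 || (3*j + k > 9/2 && 2*r >= -11))))) && ((!(j < 6)) ==> ((!((3/4)*j + r != 3)) || 2*j < 11 || (3*j + k > 9/2 && 2*r >= -11))))) && ((!(2*j < 2*k - 6)) ==> ((!((1/4)*r != 3/4)) || 2*r > -5 || (k > 3*r - 9/2 && 2*r >= -11))) && x == -2 implies it.
Every state satisfying the precondition satisfies the weakest precondition: the implication holds.
Answer: valid
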